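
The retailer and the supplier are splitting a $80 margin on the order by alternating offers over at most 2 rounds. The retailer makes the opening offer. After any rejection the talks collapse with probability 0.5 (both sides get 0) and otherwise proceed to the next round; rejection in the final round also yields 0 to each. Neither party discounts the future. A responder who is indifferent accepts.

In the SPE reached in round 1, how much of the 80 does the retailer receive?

40

Round 2 (the supplier proposes): the retailer will accept anything ≥ 0, so the supplier offers 0 and keeps 80.
Round 1 (the retailer proposes): rejecting gives the supplier an expected 0.5 × 80 = 40; the retailer offers that and keeps 40.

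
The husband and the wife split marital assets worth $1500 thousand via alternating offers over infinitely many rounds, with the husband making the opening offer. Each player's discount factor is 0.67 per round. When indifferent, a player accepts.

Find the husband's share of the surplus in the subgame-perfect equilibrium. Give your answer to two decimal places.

In a stationary SPE each proposer offers the other exactly their discounted continuation value.
If the husband keeps x when proposing and the wife keeps y when proposing, then x = 1500 − 0.67y and y = 1500 − 0.67x.
Solving: x = 1500(1 − 0.67) / (1 − 0.67·0.67) = 495 / 0.5511 ≈ 898.2036.
The wife gets 1500 − 898.2036 ≈ 601.7964.

898.20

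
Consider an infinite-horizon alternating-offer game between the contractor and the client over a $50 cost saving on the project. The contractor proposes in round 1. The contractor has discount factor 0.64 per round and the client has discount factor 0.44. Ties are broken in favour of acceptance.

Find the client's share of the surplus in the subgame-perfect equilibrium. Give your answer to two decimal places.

11.02

Let x be the contractor's share when the contractor proposes and y be the client's share when the client proposes.
The client accepts iff offered ≥ 0.44·y, so x = 50 − 0.44y. Symmetrically y = 50 − 0.64x.
Substituting: x = 50 − 0.44(50 − 0.64x), giving x(1 − 0.64·0.44) = 50(1 − 0.44).
So x = 50 × 0.56 / 0.7184 ≈ 38.9755, and the client receives 50 − x ≈ 11.0245.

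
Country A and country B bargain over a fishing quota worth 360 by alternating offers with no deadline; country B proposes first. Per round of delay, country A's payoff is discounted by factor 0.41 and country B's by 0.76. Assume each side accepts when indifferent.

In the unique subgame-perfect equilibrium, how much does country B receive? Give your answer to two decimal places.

Let x be country B's share when country B proposes and y be country A's share when country A proposes.
Country A accepts iff offered ≥ 0.41·y, so x = 360 − 0.41y. Symmetrically y = 360 − 0.76x.
Substituting: x = 360 − 0.41(360 − 0.76x), giving x(1 − 0.76·0.41) = 360(1 − 0.41).
So x = 360 × 0.59 / 0.6884 ≈ 308.5415, and country A receives 360 − x ≈ 51.4585.

308.54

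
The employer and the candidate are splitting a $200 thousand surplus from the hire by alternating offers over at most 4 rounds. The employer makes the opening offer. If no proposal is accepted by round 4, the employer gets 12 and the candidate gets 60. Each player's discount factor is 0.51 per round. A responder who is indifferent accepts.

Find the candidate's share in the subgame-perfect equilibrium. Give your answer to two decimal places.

74.92

Work backward from the last round.
Round 4 (the candidate proposes): the employer gets 12 if talks fail, so the candidate offers 12 and keeps 188.
Round 3 (the employer proposes): the candidate can get 188 next round, worth 0.51 × 188 = 95.88 now, so the employer offers 95.88, keeping 104.12.
Round 2 (the candidate proposes): the employer can get 104.12 next round, worth 0.51 × 104.12 = 53.1012 now; the candidate offers that and keeps 146.8988.
Round 1 (the employer proposes): the candidate can get 146.8988 next round, worth 0.51 × 146.8988 = 74.918388 now; the employer offers that and keeps 125.081612.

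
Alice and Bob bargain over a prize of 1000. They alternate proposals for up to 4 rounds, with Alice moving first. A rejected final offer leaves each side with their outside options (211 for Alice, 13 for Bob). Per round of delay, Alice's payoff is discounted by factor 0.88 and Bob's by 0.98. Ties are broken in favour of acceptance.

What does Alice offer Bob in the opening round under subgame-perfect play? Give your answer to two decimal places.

784.42

Round 4 (Bob proposes): Alice gets 211 if talks fail, so Bob offers 211 and keeps 789.
Round 3 (Alice proposes): Bob can get 789 next round, worth 0.98 × 789 = 773.22 now. Alice offers 773.22 and keeps 1000 − 773.22 = 226.78.
Round 2 (Bob proposes): Alice can get 226.78 next round, worth 0.88 × 226.78 = 199.5664 now, so Bob offers 199.5664, keeping 800.4336.
Round 1 (Alice proposes): Bob can get 800.4336 next round, worth 0.98 × 800.4336 = 784.424928 now, so Alice offers 784.424928, keeping 215.575072.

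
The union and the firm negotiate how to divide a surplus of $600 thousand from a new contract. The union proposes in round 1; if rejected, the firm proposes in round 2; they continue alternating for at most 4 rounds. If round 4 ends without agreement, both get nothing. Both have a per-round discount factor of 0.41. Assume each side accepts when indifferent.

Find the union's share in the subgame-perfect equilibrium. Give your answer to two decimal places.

By backward induction:
Round 4 (the firm proposes): rejection yields 0 for the union; the firm offers 0 and keeps 600.
Round 3 (the union proposes): the firm can get 600 next round, worth 0.41 × 600 = 246 now, so the union offers 246, keeping 354.
Round 2 (the firm proposes): the union can get 354 next round, worth 0.41 × 354 = 145.14 now; the firm offers that and keeps 454.86.
Round 1 (the union proposes): the firm can get 454.86 next round, worth 0.41 × 454.86 = 186.4926 now; the union offers that and keeps 413.5074.

413.51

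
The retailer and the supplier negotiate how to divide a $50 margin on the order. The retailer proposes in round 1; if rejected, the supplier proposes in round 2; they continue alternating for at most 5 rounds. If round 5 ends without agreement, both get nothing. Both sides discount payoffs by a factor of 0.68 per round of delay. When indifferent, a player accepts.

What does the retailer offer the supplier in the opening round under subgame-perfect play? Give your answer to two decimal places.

15.91

By backward induction:
Round 5 (the retailer proposes): the supplier will accept anything ≥ 0, so the retailer offers 0 and keeps 50.
Round 4 (the supplier proposes): the retailer can get 50 next round, worth 0.68 × 50 = 34 now; the supplier offers that and keeps 16.
Round 3 (the retailer proposes): the supplier can get 16 next round, worth 0.68 × 16 = 10.88 now; the retailer offers that and keeps 39.12.
Round 2 (the supplier proposes): the retailer can get 39.12 next round, worth 0.68 × 39.12 = 26.6016 now; the supplier offers that and keeps 23.3984.
Round 1 (the retailer proposes): the supplier can get 23.3984 next round, worth 0.68 × 23.3984 = 15.910912 now; the retailer offers that and keeps 34.089088.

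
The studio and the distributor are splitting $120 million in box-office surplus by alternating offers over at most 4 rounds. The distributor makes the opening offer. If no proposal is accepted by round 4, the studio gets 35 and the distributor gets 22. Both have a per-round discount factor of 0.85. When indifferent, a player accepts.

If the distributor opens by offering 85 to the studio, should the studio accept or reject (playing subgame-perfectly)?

Work out the studio's continuation value if the offer is rejected.
Round 4 (the studio proposes): the distributor gets 22 if talks fail, so the studio offers 22 and keeps 98.
Round 3 (the distributor proposes): the studio can get 98 next round, worth 0.85 × 98 = 83.3 now. The distributor offers 83.3 and keeps 120 − 83.3 = 36.7.
Round 2 (the studio proposes): the distributor can get 36.7 next round, worth 0.85 × 36.7 = 31.195 now, so the studio offers 31.195, keeping 88.805.
So by rejecting in round 1, the studio gets 88.805 next round, worth 0.85 × 88.805 = 75.48425 now.
Offer 85 ≥ 75.48425, so the studio accepts.

Accept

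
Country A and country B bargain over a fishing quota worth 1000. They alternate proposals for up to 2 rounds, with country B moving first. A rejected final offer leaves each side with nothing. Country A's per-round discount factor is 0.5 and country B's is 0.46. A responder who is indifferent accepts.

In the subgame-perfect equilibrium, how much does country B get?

Round 2 (country A proposes): rejection yields 0 for country B; country A offers 0 and keeps 1000.
Round 1 (country B proposes): country A can get 1000 next round, worth 0.5 × 1000 = 500 now; country B offers that and keeps 500.

500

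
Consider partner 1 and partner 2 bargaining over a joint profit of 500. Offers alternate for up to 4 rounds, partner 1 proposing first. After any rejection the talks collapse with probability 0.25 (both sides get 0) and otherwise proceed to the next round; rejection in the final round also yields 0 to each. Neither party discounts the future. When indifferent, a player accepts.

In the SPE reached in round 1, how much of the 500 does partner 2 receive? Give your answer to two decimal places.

Round 4 (partner 2 proposes): partner 1 will accept anything ≥ 0, so partner 2 offers 0 and keeps 500.
Round 3 (partner 1 proposes): rejecting gives partner 2 an expected 0.75 × 500 = 375; partner 1 offers that and keeps 125.
Round 2 (partner 2 proposes): rejecting gives partner 1 an expected 0.75 × 125 = 93.75; partner 2 offers that and keeps 406.25.
Round 1 (partner 1 proposes): rejecting gives partner 2 an expected 0.75 × 406.25 = 304.6875. Partner 1 offers 304.6875 and keeps 500 − 304.6875 = 195.3125.

304.69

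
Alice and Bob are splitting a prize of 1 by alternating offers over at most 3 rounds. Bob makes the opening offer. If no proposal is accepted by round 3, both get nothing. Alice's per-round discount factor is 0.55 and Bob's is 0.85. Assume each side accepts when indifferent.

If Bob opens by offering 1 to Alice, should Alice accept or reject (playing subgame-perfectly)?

Work out Alice's continuation value if the offer is rejected.
Round 3 (Bob proposes): rejection yields 0 for Alice; Bob offers 0 and keeps 1.
Round 2 (Alice proposes): Bob can get 1 next round, worth 0.85 × 1 = 0.85 now; Alice offers that and keeps 0.15.
So by rejecting in round 1, Alice gets 0.15 next round, worth 0.55 × 0.15 = 0.0825 now.
Offer 1 ≥ 0.0825, so Alice accepts.

Accept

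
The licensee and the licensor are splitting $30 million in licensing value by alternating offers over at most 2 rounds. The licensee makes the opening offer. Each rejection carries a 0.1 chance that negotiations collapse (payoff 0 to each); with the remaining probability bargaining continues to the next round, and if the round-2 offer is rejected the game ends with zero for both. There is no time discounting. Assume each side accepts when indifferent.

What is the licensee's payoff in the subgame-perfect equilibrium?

Round 2 (the licensor proposes): rejection yields 0 for the licensee; the licensor offers 0 and keeps 30.
Round 1 (the licensee proposes): rejecting gives the licensor an expected 0.9 × 30 = 27. The licensee offers 27 and keeps 30 − 27 = 3.

3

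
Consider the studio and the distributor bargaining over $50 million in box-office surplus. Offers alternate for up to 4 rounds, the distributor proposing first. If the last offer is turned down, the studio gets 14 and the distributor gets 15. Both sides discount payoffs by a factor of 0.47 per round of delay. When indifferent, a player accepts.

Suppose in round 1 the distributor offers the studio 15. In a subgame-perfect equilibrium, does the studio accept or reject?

Round 4 (the studio proposes): the distributor gets 15 if talks fail, so the studio offers 15 and keeps 35.
Round 3 (the distributor proposes): the studio can get 35 next round, worth 0.47 × 35 = 16.45 now. The distributor offers 16.45 and keeps 50 − 16.45 = 33.55.
Round 2 (the studio proposes): the distributor can get 33.55 next round, worth 0.47 × 33.55 = 15.7685 now, so the studio offers 15.7685, keeping 34.2315.
So by rejecting in round 1, the studio gets 34.2315 next round, worth 0.47 × 34.2315 = 16.088805 now.
Offer 15 < 16.088805, so the studio rejects.

Reject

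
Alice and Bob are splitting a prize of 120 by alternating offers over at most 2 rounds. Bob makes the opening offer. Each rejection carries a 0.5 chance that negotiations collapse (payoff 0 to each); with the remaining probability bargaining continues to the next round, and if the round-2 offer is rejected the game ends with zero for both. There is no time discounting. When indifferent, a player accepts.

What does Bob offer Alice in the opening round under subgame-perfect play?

60

Round 2 (Alice proposes): rejection yields 0 for Bob; Alice offers 0 and keeps 120.
Round 1 (Bob proposes): rejecting gives Alice an expected 0.5 × 120 = 60; Bob offers that and keeps 60.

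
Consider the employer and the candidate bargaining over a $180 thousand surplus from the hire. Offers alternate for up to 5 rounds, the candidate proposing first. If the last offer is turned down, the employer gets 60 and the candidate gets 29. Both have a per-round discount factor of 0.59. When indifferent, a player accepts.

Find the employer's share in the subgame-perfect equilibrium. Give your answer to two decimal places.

65.97

Round 5 (the candidate proposes): the employer gets 60 if talks fail, so the candidate offers 60 and keeps 120.
Round 4 (the employer proposes): the candidate can get 120 next round, worth 0.59 × 120 = 70.8 now; the employer offers that and keeps 109.2.
Round 3 (the candidate proposes): the employer can get 109.2 next round, worth 0.59 × 109.2 = 64.428 now; the candidate offers that and keeps 115.572.
Round 2 (the employer proposes): the candidate can get 115.572 next round, worth 0.59 × 115.572 = 68.18748 now; the employer offers that and keeps 111.81252.
Round 1 (the candidate proposes): the employer can get 111.81252 next round, worth 0.59 × 111.81252 = 65.9693868 now; the candidate offers that and keeps 114.0306132.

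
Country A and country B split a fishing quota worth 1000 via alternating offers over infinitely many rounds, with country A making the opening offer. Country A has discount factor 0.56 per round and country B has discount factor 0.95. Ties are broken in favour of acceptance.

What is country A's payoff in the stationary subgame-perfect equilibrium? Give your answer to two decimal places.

106.84

In a stationary SPE each proposer offers the other exactly their discounted continuation value.
If country A keeps x when proposing and country B keeps y when proposing, then x = 1000 − 0.95y and y = 1000 − 0.56x.
Solving: x = 1000(1 − 0.95) / (1 − 0.56·0.95) = 50 / 0.468 ≈ 106.8376.
Country B gets 1000 − 106.8376 ≈ 893.1624.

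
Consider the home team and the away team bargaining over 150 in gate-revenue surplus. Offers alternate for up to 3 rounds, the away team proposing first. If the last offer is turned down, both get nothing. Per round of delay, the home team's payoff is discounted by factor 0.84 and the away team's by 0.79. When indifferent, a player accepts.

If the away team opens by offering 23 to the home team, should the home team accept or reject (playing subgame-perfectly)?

Round 3 (the away team proposes): rejection yields 0 for the home team; the away team offers 0 and keeps 150.
Round 2 (the home team proposes): the away team can get 150 next round, worth 0.79 × 150 = 118.5 now; the home team offers that and keeps 31.5.
So by rejecting in round 1, the home team gets 31.5 next round, worth 0.84 × 31.5 = 26.46 now.
Offer 23 < 26.46, so the home team rejects.

Reject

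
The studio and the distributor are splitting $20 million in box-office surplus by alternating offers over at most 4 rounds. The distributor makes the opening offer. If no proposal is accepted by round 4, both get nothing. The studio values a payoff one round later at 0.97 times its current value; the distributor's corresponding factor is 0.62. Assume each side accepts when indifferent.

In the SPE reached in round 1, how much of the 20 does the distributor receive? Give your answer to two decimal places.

0.96

Round 4 (the studio proposes): the distributor will accept anything ≥ 0, so the studio offers 0 and keeps 20.
Round 3 (the distributor proposes): the studio can get 20 next round, worth 0.97 × 20 = 19.4 now, so the distributor offers 19.4, keeping 0.6.
Round 2 (the studio proposes): the distributor can get 0.6 next round, worth 0.62 × 0.6 = 0.372 now. The studio offers 0.372 and keeps 20 − 0.372 = 19.628.
Round 1 (the distributor proposes): the studio can get 19.628 next round, worth 0.97 × 19.628 = 19.03916 now. The distributor offers 19.03916 and keeps 20 − 19.03916 = 0.96084.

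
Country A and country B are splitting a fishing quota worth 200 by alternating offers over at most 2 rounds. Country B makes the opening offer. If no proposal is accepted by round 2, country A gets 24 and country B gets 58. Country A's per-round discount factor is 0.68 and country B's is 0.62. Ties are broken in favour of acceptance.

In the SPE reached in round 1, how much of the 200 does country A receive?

By backward induction:
Round 2 (country A proposes): country B gets 58 if talks fail, so country A offers 58 and keeps 142.
Round 1 (country B proposes): country A can get 142 next round, worth 0.68 × 142 = 96.56 now, so country B offers 96.56, keeping 103.44.

96.56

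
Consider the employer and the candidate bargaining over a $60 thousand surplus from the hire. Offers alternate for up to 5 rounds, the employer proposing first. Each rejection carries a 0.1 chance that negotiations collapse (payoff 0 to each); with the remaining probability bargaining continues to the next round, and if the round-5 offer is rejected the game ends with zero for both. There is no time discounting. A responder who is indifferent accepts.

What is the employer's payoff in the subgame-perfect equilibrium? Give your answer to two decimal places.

50.23

Round 5 (the employer proposes): rejection yields 0 for the candidate; the employer offers 0 and keeps 60.
Round 4 (the candidate proposes): rejecting gives the employer an expected 0.9 × 60 = 54, so the candidate offers 54, keeping 6.
Round 3 (the employer proposes): rejecting gives the candidate an expected 0.9 × 6 = 5.4. The employer offers 5.4 and keeps 60 − 5.4 = 54.6.
Round 2 (the candidate proposes): rejecting gives the employer an expected 0.9 × 54.6 = 49.14; the candidate offers that and keeps 10.86.
Round 1 (the employer proposes): rejecting gives the candidate an expected 0.9 × 10.86 = 9.774; the employer offers that and keeps 50.226.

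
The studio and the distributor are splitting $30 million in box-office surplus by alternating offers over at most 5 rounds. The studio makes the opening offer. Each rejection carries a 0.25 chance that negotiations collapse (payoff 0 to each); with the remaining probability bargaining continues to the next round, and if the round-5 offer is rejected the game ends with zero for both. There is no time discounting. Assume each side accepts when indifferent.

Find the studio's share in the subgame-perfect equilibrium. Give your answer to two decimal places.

Round 5 (the studio proposes): the distributor will accept anything ≥ 0, so the studio offers 0 and keeps 30.
Round 4 (the distributor proposes): rejecting gives the studio an expected 0.75 × 30 = 22.5. The distributor offers 22.5 and keeps 30 − 22.5 = 7.5.
Round 3 (the studio proposes): rejecting gives the distributor an expected 0.75 × 7.5 = 5.625; the studio offers that and keeps 24.375.
Round 2 (the distributor proposes): rejecting gives the studio an expected 0.75 × 24.375 = 18.28125. The distributor offers 18.28125 and keeps 30 − 18.28125 = 11.71875.
Round 1 (the studio proposes): rejecting gives the distributor an expected 0.75 × 11.71875 = 8.7890625, so the studio offers 8.7890625, keeping 21.2109375.

21.21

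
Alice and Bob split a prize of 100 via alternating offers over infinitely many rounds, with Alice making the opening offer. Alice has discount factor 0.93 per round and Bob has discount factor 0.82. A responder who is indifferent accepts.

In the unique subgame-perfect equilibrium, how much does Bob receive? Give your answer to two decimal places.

Let x be Alice's share when Alice proposes and y be Bob's share when Bob proposes.
Bob accepts iff offered ≥ 0.82·y, so x = 100 − 0.82y. Symmetrically y = 100 − 0.93x.
Substituting: x = 100 − 0.82(100 − 0.93x), giving x(1 − 0.93·0.82) = 100(1 − 0.82).
So x = 100 × 0.18 / 0.2374 ≈ 75.8214, and Bob receives 100 − x ≈ 24.1786.

24.18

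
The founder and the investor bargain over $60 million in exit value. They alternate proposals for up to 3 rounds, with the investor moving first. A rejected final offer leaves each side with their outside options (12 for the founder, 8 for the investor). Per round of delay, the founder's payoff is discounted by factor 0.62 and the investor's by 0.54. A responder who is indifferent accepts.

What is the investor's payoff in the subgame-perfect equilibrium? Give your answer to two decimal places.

38.87

By backward induction:
Round 3 (the investor proposes): the founder gets 12 if talks fail, so the investor offers 12 and keeps 48.
Round 2 (the founder proposes): the investor can get 48 next round, worth 0.54 × 48 = 25.92 now. The founder offers 25.92 and keeps 60 − 25.92 = 34.08.
Round 1 (the investor proposes): the founder can get 34.08 next round, worth 0.62 × 34.08 = 21.1296 now; the investor offers that and keeps 38.8704.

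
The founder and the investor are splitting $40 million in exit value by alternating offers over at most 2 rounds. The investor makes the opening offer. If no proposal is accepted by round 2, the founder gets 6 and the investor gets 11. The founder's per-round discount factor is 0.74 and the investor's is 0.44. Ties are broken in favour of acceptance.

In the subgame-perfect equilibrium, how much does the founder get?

Round 2 (the founder proposes): the investor gets 11 if talks fail, so the founder offers 11 and keeps 29.
Round 1 (the investor proposes): the founder can get 29 next round, worth 0.74 × 29 = 21.46 now. The investor offers 21.46 and keeps 40 − 21.46 = 18.54.

21.46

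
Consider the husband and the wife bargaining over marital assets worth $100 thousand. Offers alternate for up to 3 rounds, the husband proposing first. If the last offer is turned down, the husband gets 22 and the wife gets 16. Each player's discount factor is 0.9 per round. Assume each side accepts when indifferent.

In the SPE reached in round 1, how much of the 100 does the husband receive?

Work backward from the last round.
Round 3 (the husband proposes): the wife gets 16 if talks fail, so the husband offers 16 and keeps 84.
Round 2 (the wife proposes): the husband can get 84 next round, worth 0.9 × 84 = 75.6 now. The wife offers 75.6 and keeps 100 − 75.6 = 24.4.
Round 1 (the husband proposes): the wife can get 24.4 next round, worth 0.9 × 24.4 = 21.96 now, so the husband offers 21.96, keeping 78.04.

78.04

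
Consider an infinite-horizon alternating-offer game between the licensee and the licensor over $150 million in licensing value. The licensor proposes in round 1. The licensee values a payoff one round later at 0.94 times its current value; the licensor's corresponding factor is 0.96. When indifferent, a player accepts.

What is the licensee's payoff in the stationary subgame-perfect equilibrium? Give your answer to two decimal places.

57.79

In a stationary SPE each proposer offers the other exactly their discounted continuation value.
If the licensor keeps x when proposing and the licensee keeps y when proposing, then x = 150 − 0.94y and y = 150 − 0.96x.
Solving: x = 150(1 − 0.94) / (1 − 0.96·0.94) = 9 / 0.0976 ≈ 92.2131.
The licensee gets 150 − 92.2131 ≈ 57.7869.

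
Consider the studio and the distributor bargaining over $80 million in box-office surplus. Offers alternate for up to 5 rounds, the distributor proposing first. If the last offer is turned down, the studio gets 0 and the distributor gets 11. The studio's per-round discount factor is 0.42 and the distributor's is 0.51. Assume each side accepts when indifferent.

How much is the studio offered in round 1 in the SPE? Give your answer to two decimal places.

19.99

Round 5 (the distributor proposes): the studio will accept anything ≥ 0, so the distributor offers 0 and keeps 80.
Round 4 (the studio proposes): the distributor can get 80 next round, worth 0.51 × 80 = 40.8 now, so the studio offers 40.8, keeping 39.2.
Round 3 (the distributor proposes): the studio can get 39.2 next round, worth 0.42 × 39.2 = 16.464 now, so the distributor offers 16.464, keeping 63.536.
Round 2 (the studio proposes): the distributor can get 63.536 next round, worth 0.51 × 63.536 = 32.40336 now, so the studio offers 32.40336, keeping 47.59664.
Round 1 (the distributor proposes): the studio can get 47.59664 next round, worth 0.42 × 47.59664 = 19.9905888 now, so the distributor offers 19.9905888, keeping 60.0094112.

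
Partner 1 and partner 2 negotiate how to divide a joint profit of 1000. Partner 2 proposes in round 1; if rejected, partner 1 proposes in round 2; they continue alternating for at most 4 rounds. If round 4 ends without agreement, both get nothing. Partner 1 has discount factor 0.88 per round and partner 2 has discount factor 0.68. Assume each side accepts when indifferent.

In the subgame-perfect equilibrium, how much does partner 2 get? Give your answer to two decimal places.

191.81

Round 4 (partner 1 proposes): rejection yields 0 for partner 2; partner 1 offers 0 and keeps 1000.
Round 3 (partner 2 proposes): partner 1 can get 1000 next round, worth 0.88 × 1000 = 880 now; partner 2 offers that and keeps 120.
Round 2 (partner 1 proposes): partner 2 can get 120 next round, worth 0.68 × 120 = 81.6 now; partner 1 offers that and keeps 918.4.
Round 1 (partner 2 proposes): partner 1 can get 918.4 next round, worth 0.88 × 918.4 = 808.192 now, so partner 2 offers 808.192, keeping 191.808.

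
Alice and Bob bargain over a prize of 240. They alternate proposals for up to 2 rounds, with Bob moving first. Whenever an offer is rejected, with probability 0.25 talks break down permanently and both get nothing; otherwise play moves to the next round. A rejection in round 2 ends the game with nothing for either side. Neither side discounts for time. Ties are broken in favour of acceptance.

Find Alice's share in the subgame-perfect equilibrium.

180

Round 2 (Alice proposes): rejection yields 0 for Bob; Alice offers 0 and keeps 240.
Round 1 (Bob proposes): rejecting gives Alice an expected 0.75 × 240 = 180, so Bob offers 180, keeping 60.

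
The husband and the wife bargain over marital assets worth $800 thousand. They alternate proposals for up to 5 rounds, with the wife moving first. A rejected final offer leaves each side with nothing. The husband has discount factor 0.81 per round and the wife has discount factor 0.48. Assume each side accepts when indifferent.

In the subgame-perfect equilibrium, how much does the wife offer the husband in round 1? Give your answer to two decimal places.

Work backward from the last round.
Round 5 (the wife proposes): the husband will accept anything ≥ 0, so the wife offers 0 and keeps 800.
Round 4 (the husband proposes): the wife can get 800 next round, worth 0.48 × 800 = 384 now, so the husband offers 384, keeping 416.
Round 3 (the wife proposes): the husband can get 416 next round, worth 0.81 × 416 = 336.96 now, so the wife offers 336.96, keeping 463.04.
Round 2 (the husband proposes): the wife can get 463.04 next round, worth 0.48 × 463.04 = 222.2592 now. The husband offers 222.2592 and keeps 800 − 222.2592 = 577.7408.
Round 1 (the wife proposes): the husband can get 577.7408 next round, worth 0.81 × 577.7408 = 467.970048 now. The wife offers 467.970048 and keeps 800 − 467.970048 = 332.029952.

467.97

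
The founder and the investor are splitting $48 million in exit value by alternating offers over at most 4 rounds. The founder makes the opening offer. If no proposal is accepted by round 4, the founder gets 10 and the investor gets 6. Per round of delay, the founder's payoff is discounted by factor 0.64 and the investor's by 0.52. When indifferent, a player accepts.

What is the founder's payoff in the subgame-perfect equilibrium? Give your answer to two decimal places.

Work backward from the last round.
Round 4 (the investor proposes): the founder gets 10 if talks fail, so the investor offers 10 and keeps 38.
Round 3 (the founder proposes): the investor can get 38 next round, worth 0.52 × 38 = 19.76 now. The founder offers 19.76 and keeps 48 − 19.76 = 28.24.
Round 2 (the investor proposes): the founder can get 28.24 next round, worth 0.64 × 28.24 = 18.0736 now. The investor offers 18.0736 and keeps 48 − 18.0736 = 29.9264.
Round 1 (the founder proposes): the investor can get 29.9264 next round, worth 0.52 × 29.9264 = 15.561728 now; the founder offers that and keeps 32.438272.

32.44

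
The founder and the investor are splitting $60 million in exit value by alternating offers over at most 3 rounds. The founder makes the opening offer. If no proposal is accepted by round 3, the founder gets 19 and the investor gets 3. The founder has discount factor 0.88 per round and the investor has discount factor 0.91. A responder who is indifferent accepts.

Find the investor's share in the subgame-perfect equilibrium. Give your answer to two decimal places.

Round 3 (the founder proposes): the investor gets 3 if talks fail, so the founder offers 3 and keeps 57.
Round 2 (the investor proposes): the founder can get 57 next round, worth 0.88 × 57 = 50.16 now. The investor offers 50.16 and keeps 60 − 50.16 = 9.84.
Round 1 (the founder proposes): the investor can get 9.84 next round, worth 0.91 × 9.84 = 8.9544 now, so the founder offers 8.9544, keeping 51.0456.

8.95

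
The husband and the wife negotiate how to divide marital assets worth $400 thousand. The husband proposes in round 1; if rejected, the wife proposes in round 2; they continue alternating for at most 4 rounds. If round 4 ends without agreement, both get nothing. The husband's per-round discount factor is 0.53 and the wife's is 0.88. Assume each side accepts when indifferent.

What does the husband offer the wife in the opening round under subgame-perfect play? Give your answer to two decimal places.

Round 4 (the wife proposes): the husband will accept anything ≥ 0, so the wife offers 0 and keeps 400.
Round 3 (the husband proposes): the wife can get 400 next round, worth 0.88 × 400 = 352 now. The husband offers 352 and keeps 400 − 352 = 48.
Round 2 (the wife proposes): the husband can get 48 next round, worth 0.53 × 48 = 25.44 now. The wife offers 25.44 and keeps 400 − 25.44 = 374.56.
Round 1 (the husband proposes): the wife can get 374.56 next round, worth 0.88 × 374.56 = 329.6128 now, so the husband offers 329.6128, keeping 70.3872.

329.61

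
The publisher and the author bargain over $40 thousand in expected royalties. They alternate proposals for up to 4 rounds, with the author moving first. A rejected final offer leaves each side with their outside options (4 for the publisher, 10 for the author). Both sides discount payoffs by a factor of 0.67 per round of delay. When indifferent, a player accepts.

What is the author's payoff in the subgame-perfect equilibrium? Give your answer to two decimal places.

22.13

By backward induction:
Round 4 (the publisher proposes): the author gets 10 if talks fail, so the publisher offers 10 and keeps 30.
Round 3 (the author proposes): the publisher can get 30 next round, worth 0.67 × 30 = 20.1 now. The author offers 20.1 and keeps 40 − 20.1 = 19.9.
Round 2 (the publisher proposes): the author can get 19.9 next round, worth 0.67 × 19.9 = 13.333 now. The publisher offers 13.333 and keeps 40 − 13.333 = 26.667.
Round 1 (the author proposes): the publisher can get 26.667 next round, worth 0.67 × 26.667 = 17.86689 now, so the author offers 17.86689, keeping 22.13311.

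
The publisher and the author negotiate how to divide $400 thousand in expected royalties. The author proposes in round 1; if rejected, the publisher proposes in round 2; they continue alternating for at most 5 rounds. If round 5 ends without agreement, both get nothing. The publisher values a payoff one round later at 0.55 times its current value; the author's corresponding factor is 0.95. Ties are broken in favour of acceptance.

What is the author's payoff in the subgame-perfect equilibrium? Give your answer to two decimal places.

Round 5 (the author proposes): rejection yields 0 for the publisher; the author offers 0 and keeps 400.
Round 4 (the publisher proposes): the author can get 400 next round, worth 0.95 × 400 = 380 now; the publisher offers that and keeps 20.
Round 3 (the author proposes): the publisher can get 20 next round, worth 0.55 × 20 = 11 now, so the author offers 11, keeping 389.
Round 2 (the publisher proposes): the author can get 389 next round, worth 0.95 × 389 = 369.55 now. The publisher offers 369.55 and keeps 400 − 369.55 = 30.45.
Round 1 (the author proposes): the publisher can get 30.45 next round, worth 0.55 × 30.45 = 16.7475 now; the author offers that and keeps 383.2525.

383.25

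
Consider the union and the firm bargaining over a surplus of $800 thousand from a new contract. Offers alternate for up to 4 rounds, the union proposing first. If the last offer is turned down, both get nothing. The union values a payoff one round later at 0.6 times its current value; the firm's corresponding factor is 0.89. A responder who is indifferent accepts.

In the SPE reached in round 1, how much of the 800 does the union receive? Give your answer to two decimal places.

Solve by backward induction from round 4.
Round 4 (the firm proposes): the union will accept anything ≥ 0, so the firm offers 0 and keeps 800.
Round 3 (the union proposes): the firm can get 800 next round, worth 0.89 × 800 = 712 now. The union offers 712 and keeps 800 − 712 = 88.
Round 2 (the firm proposes): the union can get 88 next round, worth 0.6 × 88 = 52.8 now, so the firm offers 52.8, keeping 747.2.
Round 1 (the union proposes): the firm can get 747.2 next round, worth 0.89 × 747.2 = 665.008 now; the union offers that and keeps 134.992.

134.99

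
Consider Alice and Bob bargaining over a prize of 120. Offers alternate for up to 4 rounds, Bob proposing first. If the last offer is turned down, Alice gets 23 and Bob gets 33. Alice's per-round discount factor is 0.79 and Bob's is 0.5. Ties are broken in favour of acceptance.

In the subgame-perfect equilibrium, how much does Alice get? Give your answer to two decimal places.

Solve by backward induction from round 4.
Round 4 (Alice proposes): Bob gets 33 if talks fail, so Alice offers 33 and keeps 87.
Round 3 (Bob proposes): Alice can get 87 next round, worth 0.79 × 87 = 68.73 now; Bob offers that and keeps 51.27.
Round 2 (Alice proposes): Bob can get 51.27 next round, worth 0.5 × 51.27 = 25.635 now; Alice offers that and keeps 94.365.
Round 1 (Bob proposes): Alice can get 94.365 next round, worth 0.79 × 94.365 = 74.54835 now, so Bob offers 74.54835, keeping 45.45165.

74.55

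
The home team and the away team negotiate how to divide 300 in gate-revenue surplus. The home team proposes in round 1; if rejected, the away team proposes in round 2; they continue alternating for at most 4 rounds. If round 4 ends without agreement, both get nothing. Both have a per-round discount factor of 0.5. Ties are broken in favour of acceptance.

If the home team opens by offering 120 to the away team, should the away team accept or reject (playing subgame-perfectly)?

Round 4 (the away team proposes): the home team will accept anything ≥ 0, so the away team offers 0 and keeps 300.
Round 3 (the home team proposes): the away team can get 300 next round, worth 0.5 × 300 = 150 now, so the home team offers 150, keeping 150.
Round 2 (the away team proposes): the home team can get 150 next round, worth 0.5 × 150 = 75 now; the away team offers that and keeps 225.
So by rejecting in round 1, the away team gets 225 next round, worth 0.5 × 225 = 112.5 now.
Offer 120 ≥ 112.5, so the away team accepts.

Accept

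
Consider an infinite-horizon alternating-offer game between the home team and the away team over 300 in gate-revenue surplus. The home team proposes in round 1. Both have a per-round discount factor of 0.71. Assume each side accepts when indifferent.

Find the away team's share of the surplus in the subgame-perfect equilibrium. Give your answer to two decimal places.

In a stationary SPE each proposer offers the other exactly their discounted continuation value.
If the home team keeps x when proposing and the away team keeps y when proposing, then x = 300 − 0.71y and y = 300 − 0.71x.
Solving: x = 300(1 − 0.71) / (1 − 0.71·0.71) = 87 / 0.4959 ≈ 175.4386.
The away team gets 300 − 175.4386 ≈ 124.5614.

124.56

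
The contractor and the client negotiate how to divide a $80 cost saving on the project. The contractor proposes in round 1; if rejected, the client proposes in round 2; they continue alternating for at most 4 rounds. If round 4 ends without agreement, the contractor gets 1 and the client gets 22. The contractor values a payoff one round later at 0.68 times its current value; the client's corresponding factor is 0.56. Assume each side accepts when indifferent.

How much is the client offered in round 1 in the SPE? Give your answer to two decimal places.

31.18

Round 4 (the client proposes): the contractor gets 1 if talks fail, so the client offers 1 and keeps 79.
Round 3 (the contractor proposes): the client can get 79 next round, worth 0.56 × 79 = 44.24 now; the contractor offers that and keeps 35.76.
Round 2 (the client proposes): the contractor can get 35.76 next round, worth 0.68 × 35.76 = 24.3168 now. The client offers 24.3168 and keeps 80 − 24.3168 = 55.6832.
Round 1 (the contractor proposes): the client can get 55.6832 next round, worth 0.56 × 55.6832 = 31.182592 now, so the contractor offers 31.182592, keeping 48.817408.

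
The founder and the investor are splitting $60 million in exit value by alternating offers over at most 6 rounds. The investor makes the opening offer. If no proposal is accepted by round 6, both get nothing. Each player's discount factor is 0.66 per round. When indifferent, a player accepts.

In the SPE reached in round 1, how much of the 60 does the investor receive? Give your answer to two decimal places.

33.16

Work backward from the last round.
Round 6 (the founder proposes): the investor will accept anything ≥ 0, so the founder offers 0 and keeps 60.
Round 5 (the investor proposes): the founder can get 60 next round, worth 0.66 × 60 = 39.6 now; the investor offers that and keeps 20.4.
Round 4 (the founder proposes): the investor can get 20.4 next round, worth 0.66 × 20.4 = 13.464 now; the founder offers that and keeps 46.536.
Round 3 (the investor proposes): the founder can get 46.536 next round, worth 0.66 × 46.536 = 30.71376 now; the investor offers that and keeps 29.28624.
Round 2 (the founder proposes): the investor can get 29.28624 next round, worth 0.66 × 29.28624 = 19.3289184 now; the founder offers that and keeps 40.6710816.
Round 1 (the investor proposes): the founder can get 40.6710816 next round, worth 0.66 × 40.6710816 = 26.842913856 now, so the investor offers 26.842913856, keeping 33.157086144.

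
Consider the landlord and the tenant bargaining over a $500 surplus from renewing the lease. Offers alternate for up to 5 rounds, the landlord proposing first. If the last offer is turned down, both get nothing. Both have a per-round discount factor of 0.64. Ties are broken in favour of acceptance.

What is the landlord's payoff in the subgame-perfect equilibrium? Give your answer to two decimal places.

Round 5 (the landlord proposes): the tenant will accept anything ≥ 0, so the landlord offers 0 and keeps 500.
Round 4 (the tenant proposes): the landlord can get 500 next round, worth 0.64 × 500 = 320 now, so the tenant offers 320, keeping 180.
Round 3 (the landlord proposes): the tenant can get 180 next round, worth 0.64 × 180 = 115.2 now. The landlord offers 115.2 and keeps 500 − 115.2 = 384.8.
Round 2 (the tenant proposes): the landlord can get 384.8 next round, worth 0.64 × 384.8 = 246.272 now; the tenant offers that and keeps 253.728.
Round 1 (the landlord proposes): the tenant can get 253.728 next round, worth 0.64 × 253.728 = 162.38592 now. The landlord offers 162.38592 and keeps 500 − 162.38592 = 337.61408.

337.61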